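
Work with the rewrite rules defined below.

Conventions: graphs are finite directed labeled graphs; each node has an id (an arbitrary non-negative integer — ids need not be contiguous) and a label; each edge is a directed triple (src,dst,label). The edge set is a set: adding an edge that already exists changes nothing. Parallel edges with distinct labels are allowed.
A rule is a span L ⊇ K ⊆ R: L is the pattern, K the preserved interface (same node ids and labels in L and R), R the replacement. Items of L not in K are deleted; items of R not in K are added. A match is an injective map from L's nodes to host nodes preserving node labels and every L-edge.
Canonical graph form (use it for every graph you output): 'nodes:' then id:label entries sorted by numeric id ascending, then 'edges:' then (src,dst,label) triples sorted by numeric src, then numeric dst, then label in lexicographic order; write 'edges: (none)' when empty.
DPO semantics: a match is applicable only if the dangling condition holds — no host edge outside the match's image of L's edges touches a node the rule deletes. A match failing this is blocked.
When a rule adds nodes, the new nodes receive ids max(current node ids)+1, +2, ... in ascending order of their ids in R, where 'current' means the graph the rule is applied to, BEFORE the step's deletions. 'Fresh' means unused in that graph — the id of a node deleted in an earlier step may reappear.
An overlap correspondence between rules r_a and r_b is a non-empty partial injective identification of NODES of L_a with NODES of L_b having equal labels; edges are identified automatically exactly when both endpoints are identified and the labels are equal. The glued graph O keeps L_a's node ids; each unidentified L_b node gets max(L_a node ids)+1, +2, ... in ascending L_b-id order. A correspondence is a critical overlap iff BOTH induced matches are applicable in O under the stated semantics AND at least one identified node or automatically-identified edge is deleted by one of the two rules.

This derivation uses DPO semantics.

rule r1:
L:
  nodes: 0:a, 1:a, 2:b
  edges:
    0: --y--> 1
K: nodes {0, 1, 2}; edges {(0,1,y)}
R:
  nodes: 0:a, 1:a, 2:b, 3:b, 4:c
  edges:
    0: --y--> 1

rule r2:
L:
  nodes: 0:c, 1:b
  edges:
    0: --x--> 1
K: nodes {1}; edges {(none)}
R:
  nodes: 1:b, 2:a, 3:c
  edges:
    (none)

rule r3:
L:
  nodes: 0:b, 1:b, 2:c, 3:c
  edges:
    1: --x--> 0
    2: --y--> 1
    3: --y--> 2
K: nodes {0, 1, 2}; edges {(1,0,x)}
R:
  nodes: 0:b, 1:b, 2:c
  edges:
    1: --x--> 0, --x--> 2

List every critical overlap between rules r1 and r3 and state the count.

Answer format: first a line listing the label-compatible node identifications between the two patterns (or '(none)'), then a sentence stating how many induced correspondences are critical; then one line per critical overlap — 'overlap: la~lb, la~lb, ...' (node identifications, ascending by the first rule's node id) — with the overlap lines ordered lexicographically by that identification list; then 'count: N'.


label-compatible node identifications between L(r1) and L(r3): 2~0, 2~1
0 of the induced correspondences are critical overlaps of r1 and r3.
count: 0


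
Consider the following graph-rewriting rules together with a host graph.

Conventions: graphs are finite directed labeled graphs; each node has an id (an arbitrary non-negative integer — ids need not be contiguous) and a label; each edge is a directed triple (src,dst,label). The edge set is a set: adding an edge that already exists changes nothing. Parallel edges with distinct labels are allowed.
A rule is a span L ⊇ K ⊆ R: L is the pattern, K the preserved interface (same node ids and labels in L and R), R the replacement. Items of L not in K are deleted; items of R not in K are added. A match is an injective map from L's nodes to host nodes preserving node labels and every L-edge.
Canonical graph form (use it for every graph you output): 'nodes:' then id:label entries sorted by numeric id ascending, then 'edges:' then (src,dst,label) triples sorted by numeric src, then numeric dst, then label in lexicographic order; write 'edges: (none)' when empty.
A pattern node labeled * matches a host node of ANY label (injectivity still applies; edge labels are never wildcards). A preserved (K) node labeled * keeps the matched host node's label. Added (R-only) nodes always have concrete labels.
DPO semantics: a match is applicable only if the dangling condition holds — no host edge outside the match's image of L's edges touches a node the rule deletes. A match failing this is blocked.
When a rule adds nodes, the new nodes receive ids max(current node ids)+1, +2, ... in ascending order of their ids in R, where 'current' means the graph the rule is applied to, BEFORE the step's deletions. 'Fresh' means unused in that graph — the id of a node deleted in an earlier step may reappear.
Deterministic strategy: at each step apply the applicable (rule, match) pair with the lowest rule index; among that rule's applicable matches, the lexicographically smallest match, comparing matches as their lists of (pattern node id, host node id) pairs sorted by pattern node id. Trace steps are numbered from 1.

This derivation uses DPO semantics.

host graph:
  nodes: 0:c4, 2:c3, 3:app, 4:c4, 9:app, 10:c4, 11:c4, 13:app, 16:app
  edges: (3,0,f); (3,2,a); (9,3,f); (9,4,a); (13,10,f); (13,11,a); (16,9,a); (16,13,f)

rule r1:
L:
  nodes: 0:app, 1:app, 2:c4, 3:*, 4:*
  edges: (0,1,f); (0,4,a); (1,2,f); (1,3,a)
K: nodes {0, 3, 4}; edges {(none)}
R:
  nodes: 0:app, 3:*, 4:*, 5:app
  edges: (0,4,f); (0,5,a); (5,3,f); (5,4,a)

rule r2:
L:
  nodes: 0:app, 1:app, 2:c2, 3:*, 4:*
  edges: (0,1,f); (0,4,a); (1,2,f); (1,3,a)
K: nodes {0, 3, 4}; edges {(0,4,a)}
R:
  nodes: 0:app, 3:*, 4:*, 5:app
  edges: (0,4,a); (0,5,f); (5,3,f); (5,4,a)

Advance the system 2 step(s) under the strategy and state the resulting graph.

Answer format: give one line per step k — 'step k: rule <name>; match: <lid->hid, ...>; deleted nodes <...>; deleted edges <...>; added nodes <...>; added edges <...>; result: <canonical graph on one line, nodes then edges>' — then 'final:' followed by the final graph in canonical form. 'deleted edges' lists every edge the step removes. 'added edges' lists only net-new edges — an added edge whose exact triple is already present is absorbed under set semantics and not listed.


step 1: rule r1; match: 0->9, 1->3, 2->0, 3->2, 4->4; deleted nodes 0, 3; deleted edges (3,0,f); (3,2,a); (9,3,f); (9,4,a); added nodes 17; added edges (9,4,f); (9,17,a); (17,2,f); (17,4,a); result: nodes: 2:c3, 4:c4, 9:app, 10:c4, 11:c4, 13:app, 16:app, 17:app edges: (9,4,f); (9,17,a); (13,10,f); (13,11,a); (16,9,a); (16,13,f); (17,2,f); (17,4,a)
step 2: rule r1; match: 0->16, 1->13, 2->10, 3->11, 4->9; deleted nodes 10, 13; deleted edges (13,10,f); (13,11,a); (16,9,a); (16,13,f); added nodes 18; added edges (16,9,f); (16,18,a); (18,9,a); (18,11,f); result: nodes: 2:c3, 4:c4, 9:app, 11:c4, 16:app, 17:app, 18:app edges: (9,4,f); (9,17,a); (16,9,f); (16,18,a); (17,2,f); (17,4,a); (18,9,a); (18,11,f)
final:
nodes: 2:c3, 4:c4, 9:app, 11:c4, 16:app, 17:app, 18:app
edges: (9,4,f); (9,17,a); (16,9,f); (16,18,a); (17,2,f); (17,4,a); (18,9,a); (18,11,f)


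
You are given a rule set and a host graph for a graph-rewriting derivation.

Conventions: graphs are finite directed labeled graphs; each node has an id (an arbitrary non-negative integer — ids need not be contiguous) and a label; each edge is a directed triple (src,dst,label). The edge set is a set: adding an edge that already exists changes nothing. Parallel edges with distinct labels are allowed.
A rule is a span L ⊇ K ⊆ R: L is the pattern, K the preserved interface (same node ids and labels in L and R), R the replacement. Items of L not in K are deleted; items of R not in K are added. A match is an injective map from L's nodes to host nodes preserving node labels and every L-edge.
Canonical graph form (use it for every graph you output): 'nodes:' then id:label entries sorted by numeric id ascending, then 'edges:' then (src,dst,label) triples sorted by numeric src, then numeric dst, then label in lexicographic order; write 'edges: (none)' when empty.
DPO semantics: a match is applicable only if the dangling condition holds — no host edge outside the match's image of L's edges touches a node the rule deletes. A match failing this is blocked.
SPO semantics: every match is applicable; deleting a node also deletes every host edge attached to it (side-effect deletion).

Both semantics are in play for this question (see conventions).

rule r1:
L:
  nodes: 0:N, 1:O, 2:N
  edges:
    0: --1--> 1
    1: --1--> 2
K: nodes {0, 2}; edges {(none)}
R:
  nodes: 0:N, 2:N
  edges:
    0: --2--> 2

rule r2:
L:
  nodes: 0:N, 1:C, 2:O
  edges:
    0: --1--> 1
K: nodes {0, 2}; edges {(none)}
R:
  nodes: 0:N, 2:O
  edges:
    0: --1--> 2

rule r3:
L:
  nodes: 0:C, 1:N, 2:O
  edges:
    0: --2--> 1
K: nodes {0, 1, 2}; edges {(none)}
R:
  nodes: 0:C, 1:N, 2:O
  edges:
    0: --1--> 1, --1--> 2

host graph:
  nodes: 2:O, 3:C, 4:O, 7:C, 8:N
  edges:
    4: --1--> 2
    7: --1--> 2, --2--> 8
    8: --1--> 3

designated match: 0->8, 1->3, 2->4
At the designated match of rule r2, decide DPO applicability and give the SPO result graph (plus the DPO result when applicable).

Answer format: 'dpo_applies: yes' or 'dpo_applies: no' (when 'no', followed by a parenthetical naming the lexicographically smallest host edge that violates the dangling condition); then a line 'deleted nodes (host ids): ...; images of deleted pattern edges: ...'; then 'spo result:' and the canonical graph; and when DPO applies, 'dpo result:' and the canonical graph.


dpo_applies: yes
deleted nodes (host ids): 3; images of deleted pattern edges: (8,3,1)
spo result:
nodes: 2:O, 4:O, 7:C, 8:N
edges: (4,2,1); (7,2,1); (7,8,2); (8,4,1)
dpo result:
nodes: 2:O, 4:O, 7:C, 8:N
edges: (4,2,1); (7,2,1); (7,8,2); (8,4,1)


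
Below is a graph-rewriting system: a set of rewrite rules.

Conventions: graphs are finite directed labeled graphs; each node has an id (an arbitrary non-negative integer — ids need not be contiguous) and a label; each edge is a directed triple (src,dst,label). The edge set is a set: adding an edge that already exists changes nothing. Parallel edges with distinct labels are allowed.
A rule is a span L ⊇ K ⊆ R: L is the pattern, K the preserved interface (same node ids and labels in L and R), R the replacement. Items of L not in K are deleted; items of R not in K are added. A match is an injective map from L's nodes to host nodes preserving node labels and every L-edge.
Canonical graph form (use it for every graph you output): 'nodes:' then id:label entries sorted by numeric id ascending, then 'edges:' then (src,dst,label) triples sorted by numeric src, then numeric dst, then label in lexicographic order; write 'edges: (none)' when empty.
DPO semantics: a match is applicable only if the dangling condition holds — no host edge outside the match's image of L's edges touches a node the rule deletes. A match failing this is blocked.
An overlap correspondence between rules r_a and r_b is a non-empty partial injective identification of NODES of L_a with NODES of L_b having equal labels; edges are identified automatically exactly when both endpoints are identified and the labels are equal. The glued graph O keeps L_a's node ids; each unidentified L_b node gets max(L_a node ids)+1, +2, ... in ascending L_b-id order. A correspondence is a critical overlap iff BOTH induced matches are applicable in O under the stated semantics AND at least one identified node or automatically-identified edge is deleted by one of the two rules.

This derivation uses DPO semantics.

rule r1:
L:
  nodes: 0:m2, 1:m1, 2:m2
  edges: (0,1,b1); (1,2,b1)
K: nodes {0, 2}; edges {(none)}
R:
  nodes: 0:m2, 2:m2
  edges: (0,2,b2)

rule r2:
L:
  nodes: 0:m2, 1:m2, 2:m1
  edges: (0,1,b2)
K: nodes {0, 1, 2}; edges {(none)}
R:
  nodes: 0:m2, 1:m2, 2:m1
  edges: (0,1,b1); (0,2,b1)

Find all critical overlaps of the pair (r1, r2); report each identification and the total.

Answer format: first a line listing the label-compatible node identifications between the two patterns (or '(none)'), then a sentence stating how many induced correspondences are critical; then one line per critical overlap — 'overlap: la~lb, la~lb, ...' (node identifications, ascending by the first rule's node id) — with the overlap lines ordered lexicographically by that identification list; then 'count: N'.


label-compatible node identifications between L(r1) and L(r2): 0~0, 0~1, 1~2, 2~0, 2~1
7 of the induced correspondences are critical overlaps of r1 and r2.
overlap: 0~0, 1~2
overlap: 0~0, 1~2, 2~1
overlap: 0~1, 1~2
overlap: 0~1, 1~2, 2~0
overlap: 1~2
overlap: 1~2, 2~0
overlap: 1~2, 2~1
count: 7


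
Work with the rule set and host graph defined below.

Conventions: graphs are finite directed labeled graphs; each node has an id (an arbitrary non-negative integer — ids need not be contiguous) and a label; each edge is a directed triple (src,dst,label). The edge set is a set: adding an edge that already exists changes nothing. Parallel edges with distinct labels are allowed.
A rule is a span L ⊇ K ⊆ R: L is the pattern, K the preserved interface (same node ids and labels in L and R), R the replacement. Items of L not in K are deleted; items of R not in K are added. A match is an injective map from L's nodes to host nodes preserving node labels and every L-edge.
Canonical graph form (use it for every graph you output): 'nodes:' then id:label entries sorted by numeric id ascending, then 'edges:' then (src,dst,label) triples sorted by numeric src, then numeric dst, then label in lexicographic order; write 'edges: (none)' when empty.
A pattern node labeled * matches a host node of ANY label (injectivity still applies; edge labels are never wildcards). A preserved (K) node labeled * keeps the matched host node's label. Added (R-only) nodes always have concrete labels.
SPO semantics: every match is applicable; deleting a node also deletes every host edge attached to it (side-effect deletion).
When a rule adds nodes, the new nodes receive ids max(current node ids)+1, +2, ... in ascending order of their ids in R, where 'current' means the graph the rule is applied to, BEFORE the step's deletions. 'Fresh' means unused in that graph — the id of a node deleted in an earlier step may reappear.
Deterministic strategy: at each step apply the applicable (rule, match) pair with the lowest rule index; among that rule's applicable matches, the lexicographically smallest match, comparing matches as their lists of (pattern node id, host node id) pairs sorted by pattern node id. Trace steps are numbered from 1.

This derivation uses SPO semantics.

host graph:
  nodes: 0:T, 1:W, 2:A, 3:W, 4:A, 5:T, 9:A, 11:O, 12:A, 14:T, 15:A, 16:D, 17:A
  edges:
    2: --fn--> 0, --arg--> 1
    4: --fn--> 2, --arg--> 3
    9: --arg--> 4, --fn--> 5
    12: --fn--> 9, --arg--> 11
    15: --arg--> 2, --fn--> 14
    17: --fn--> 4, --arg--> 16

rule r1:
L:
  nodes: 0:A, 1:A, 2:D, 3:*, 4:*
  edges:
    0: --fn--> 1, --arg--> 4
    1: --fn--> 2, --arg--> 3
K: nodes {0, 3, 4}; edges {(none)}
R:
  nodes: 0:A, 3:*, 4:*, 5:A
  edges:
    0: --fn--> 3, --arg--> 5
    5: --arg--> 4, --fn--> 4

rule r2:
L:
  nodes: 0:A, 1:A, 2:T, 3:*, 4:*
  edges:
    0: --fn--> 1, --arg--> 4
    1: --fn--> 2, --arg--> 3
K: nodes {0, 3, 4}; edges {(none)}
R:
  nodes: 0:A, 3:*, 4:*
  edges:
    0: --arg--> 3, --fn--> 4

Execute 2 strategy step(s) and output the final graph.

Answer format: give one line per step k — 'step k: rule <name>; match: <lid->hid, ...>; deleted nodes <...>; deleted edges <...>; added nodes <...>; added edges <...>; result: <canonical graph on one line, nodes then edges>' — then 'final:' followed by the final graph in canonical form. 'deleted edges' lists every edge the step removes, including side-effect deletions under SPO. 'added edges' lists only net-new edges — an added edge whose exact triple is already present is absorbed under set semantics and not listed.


step 1: rule r2; match: 0->4, 1->2, 2->0, 3->1, 4->3; deleted nodes 0, 2; deleted edges (2,0,fn); (2,1,arg); (4,2,fn); (4,3,arg); (15,2,arg); added nodes (none); added edges (4,1,arg); (4,3,fn); result: nodes: 1:W, 3:W, 4:A, 5:T, 9:A, 11:O, 12:A, 14:T, 15:A, 16:D, 17:A edges: (4,1,arg); (4,3,fn); (9,4,arg); (9,5,fn); (12,9,fn); (12,11,arg); (15,14,fn); (17,4,fn); (17,16,arg)
step 2: rule r2; match: 0->12, 1->9, 2->5, 3->4, 4->11; deleted nodes 5, 9; deleted edges (9,4,arg); (9,5,fn); (12,9,fn); (12,11,arg); added nodes (none); added edges (12,4,arg); (12,11,fn); result: nodes: 1:W, 3:W, 4:A, 11:O, 12:A, 14:T, 15:A, 16:D, 17:A edges: (4,1,arg); (4,3,fn); (12,4,arg); (12,11,fn); (15,14,fn); (17,4,fn); (17,16,arg)
final:
nodes: 1:W, 3:W, 4:A, 11:O, 12:A, 14:T, 15:A, 16:D, 17:A
edges: (4,1,arg); (4,3,fn); (12,4,arg); (12,11,fn); (15,14,fn); (17,4,fn); (17,16,arg)


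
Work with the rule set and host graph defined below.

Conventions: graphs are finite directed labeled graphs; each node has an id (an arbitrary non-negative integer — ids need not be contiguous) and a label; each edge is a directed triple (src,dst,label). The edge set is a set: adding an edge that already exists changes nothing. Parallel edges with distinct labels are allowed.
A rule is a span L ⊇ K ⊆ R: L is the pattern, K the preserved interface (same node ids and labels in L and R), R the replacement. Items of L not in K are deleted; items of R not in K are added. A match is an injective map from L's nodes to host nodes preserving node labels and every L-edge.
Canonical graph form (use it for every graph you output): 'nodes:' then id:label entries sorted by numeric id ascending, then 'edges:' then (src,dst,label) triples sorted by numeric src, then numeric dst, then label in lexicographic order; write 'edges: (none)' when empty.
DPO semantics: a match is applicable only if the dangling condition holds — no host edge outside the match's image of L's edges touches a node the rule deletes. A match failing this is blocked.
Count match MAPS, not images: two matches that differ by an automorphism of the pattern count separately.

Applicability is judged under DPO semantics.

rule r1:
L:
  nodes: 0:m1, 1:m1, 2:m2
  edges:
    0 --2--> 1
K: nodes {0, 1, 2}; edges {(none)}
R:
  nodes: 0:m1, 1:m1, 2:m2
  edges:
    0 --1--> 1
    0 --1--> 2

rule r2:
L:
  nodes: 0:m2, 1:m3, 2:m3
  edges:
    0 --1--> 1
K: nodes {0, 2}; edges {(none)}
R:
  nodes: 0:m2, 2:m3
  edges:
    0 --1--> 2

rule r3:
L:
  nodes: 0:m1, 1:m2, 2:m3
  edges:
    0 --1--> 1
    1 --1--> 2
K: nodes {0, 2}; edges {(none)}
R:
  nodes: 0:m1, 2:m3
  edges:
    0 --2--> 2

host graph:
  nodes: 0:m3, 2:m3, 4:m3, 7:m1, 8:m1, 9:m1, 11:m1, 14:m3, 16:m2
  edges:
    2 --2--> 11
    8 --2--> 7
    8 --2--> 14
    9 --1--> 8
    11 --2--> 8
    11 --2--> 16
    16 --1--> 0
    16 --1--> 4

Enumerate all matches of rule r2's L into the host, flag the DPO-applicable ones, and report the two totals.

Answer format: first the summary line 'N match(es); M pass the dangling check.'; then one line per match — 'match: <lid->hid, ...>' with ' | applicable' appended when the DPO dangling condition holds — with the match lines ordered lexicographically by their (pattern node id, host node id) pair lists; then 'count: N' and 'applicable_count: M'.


6 match(es); 6 pass the dangling check.
match: 0->16, 1->0, 2->2 | applicable
match: 0->16, 1->0, 2->4 | applicable
match: 0->16, 1->0, 2->14 | applicable
match: 0->16, 1->4, 2->0 | applicable
match: 0->16, 1->4, 2->2 | applicable
match: 0->16, 1->4, 2->14 | applicable
count: 6
applicable_count: 6


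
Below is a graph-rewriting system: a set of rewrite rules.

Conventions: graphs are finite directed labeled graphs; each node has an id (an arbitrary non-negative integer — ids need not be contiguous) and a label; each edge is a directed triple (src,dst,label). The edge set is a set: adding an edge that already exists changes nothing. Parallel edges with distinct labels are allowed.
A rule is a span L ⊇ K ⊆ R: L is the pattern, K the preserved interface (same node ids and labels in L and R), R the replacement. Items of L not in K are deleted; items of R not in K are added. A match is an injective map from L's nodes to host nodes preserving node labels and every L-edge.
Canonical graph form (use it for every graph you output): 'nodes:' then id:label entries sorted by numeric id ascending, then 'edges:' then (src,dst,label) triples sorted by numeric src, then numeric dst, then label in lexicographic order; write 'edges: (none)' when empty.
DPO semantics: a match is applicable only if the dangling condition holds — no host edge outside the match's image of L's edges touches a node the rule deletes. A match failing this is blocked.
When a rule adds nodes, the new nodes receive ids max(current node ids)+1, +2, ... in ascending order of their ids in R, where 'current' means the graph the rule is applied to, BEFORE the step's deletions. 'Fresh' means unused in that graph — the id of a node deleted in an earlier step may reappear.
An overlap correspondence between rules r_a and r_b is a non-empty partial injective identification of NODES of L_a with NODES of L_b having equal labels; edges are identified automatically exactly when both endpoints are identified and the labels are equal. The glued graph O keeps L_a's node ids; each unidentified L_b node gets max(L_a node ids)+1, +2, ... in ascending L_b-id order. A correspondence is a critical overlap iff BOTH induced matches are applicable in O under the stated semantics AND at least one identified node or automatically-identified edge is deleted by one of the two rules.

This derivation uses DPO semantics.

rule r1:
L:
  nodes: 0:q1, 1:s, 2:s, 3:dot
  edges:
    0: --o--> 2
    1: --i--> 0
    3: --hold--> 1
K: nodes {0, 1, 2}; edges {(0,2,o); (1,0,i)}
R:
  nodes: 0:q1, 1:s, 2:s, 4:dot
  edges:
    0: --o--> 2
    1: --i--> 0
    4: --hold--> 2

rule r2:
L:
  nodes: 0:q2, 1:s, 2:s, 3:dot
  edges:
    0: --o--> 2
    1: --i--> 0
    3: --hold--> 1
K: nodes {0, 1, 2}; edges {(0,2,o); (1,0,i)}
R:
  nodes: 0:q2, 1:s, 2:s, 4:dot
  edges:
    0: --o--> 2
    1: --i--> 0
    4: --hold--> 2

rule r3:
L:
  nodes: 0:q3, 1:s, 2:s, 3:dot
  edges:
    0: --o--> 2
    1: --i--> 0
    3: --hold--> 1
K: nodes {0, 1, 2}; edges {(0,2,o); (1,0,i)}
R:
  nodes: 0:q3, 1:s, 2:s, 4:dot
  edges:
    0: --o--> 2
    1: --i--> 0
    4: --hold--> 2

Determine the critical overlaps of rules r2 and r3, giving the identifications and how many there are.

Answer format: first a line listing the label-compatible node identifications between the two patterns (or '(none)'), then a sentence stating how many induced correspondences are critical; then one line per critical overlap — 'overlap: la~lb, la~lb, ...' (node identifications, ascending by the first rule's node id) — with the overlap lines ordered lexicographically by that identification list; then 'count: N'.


label-compatible node identifications between L(r2) and L(r3): 1~1, 1~2, 2~1, 2~2, 3~3
2 of the induced correspondences are critical overlaps of r2 and r3.
overlap: 1~1, 2~2, 3~3
overlap: 1~1, 3~3
count: 2


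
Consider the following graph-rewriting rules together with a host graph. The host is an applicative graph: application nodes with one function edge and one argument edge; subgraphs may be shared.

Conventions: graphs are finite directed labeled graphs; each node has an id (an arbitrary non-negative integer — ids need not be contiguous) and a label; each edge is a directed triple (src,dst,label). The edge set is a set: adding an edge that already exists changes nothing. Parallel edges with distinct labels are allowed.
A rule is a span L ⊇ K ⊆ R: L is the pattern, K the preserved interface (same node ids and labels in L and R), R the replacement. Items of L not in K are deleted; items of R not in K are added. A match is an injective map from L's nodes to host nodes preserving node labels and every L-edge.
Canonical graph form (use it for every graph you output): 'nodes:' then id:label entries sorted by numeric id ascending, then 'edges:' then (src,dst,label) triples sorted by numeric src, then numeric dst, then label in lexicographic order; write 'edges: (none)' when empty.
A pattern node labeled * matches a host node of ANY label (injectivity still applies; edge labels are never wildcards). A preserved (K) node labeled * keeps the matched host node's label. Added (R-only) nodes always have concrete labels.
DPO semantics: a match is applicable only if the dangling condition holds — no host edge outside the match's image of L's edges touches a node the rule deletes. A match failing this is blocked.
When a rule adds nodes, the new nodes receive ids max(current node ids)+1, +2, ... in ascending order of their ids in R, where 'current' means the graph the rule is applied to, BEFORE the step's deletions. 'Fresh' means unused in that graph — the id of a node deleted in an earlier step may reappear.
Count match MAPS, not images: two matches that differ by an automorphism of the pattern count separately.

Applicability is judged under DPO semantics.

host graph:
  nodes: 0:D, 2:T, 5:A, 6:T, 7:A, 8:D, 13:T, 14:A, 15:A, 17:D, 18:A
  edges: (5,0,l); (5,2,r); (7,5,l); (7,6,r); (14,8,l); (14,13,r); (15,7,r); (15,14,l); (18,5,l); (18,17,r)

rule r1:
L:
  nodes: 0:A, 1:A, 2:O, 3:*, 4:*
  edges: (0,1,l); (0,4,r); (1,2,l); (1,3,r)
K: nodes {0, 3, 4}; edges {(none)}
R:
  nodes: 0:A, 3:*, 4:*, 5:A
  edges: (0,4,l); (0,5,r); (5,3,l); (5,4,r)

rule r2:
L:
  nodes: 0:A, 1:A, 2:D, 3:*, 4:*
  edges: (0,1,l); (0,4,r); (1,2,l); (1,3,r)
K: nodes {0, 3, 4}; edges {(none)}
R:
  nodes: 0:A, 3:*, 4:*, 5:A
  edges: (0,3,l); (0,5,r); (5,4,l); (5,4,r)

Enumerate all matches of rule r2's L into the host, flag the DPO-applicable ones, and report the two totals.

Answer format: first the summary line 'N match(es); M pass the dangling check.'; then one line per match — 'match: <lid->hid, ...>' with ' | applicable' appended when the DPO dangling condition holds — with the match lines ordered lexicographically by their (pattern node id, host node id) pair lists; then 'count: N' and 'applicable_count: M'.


3 match(es); 1 pass the dangling check.
match: 0->7, 1->5, 2->0, 3->2, 4->6
match: 0->15, 1->14, 2->8, 3->13, 4->7 | applicable
match: 0->18, 1->5, 2->0, 3->2, 4->17
count: 3
applicable_count: 1


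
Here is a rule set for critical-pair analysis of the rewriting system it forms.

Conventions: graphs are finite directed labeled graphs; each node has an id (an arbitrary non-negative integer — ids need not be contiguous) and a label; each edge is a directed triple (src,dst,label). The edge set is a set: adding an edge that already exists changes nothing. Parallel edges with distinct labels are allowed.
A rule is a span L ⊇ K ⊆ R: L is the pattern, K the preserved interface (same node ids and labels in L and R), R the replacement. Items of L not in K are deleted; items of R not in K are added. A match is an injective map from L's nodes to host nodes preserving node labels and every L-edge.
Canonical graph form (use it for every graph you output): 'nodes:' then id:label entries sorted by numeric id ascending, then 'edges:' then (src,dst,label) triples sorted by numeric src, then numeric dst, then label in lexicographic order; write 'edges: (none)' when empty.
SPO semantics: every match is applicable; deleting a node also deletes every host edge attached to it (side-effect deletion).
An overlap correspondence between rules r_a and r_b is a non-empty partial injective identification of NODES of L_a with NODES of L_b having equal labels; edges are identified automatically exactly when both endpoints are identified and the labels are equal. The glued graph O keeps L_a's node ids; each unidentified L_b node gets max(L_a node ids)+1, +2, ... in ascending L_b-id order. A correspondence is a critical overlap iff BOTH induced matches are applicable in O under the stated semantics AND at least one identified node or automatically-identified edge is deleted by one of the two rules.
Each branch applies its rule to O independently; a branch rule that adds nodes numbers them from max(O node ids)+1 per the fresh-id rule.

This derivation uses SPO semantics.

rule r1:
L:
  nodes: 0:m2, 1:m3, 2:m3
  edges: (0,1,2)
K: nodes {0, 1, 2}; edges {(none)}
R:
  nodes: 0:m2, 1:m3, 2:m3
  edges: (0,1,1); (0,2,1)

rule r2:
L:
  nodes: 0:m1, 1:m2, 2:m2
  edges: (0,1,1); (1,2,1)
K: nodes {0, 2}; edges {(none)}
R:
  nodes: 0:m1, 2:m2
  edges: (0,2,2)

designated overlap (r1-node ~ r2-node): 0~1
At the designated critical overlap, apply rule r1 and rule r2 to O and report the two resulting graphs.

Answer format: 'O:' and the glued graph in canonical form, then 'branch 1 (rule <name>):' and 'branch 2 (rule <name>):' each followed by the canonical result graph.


O:
nodes: 0:m2, 1:m3, 2:m3, 3:m1, 4:m2
edges: (0,1,2); (0,4,1); (3,0,1)
branch 1 (rule r1):
nodes: 0:m2, 1:m3, 2:m3, 3:m1, 4:m2
edges: (0,1,1); (0,2,1); (0,4,1); (3,0,1)
branch 2 (rule r2):
nodes: 1:m3, 2:m3, 3:m1, 4:m2
edges: (3,4,2)


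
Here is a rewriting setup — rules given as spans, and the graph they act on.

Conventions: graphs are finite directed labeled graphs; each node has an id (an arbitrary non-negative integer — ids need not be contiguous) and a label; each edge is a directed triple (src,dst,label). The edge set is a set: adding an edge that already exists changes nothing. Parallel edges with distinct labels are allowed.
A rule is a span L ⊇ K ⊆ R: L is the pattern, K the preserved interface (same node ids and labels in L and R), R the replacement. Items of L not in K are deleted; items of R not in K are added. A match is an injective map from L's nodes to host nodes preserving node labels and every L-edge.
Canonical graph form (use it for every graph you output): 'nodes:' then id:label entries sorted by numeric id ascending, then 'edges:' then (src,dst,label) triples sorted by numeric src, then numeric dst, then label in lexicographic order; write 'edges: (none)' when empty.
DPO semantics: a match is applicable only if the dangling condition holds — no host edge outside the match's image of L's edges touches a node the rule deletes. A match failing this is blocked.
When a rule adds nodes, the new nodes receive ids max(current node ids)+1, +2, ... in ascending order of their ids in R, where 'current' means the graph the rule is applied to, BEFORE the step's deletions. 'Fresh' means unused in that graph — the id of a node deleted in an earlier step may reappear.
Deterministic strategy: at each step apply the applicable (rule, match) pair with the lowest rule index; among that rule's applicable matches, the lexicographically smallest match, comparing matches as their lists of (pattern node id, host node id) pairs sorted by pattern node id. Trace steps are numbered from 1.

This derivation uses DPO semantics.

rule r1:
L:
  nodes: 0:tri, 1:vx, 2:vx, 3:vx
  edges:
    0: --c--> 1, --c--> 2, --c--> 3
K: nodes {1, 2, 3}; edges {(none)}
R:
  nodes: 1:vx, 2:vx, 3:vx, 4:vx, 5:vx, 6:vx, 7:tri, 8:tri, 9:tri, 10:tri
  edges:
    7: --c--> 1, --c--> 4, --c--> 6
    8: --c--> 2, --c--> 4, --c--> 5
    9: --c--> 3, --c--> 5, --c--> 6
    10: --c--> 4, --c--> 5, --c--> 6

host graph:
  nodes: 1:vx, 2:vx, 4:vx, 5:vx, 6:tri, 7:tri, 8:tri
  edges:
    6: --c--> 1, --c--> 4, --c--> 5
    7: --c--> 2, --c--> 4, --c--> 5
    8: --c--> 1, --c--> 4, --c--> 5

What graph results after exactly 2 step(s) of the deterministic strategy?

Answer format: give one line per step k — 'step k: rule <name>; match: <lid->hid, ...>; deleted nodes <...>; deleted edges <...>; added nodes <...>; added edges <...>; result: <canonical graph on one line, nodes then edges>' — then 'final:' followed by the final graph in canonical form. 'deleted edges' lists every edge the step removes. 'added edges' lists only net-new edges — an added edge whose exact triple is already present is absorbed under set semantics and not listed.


step 1: rule r1; match: 0->6, 1->1, 2->4, 3->5; deleted nodes 6; deleted edges (6,1,c); (6,4,c); (6,5,c); added nodes 9, 10, 11, 12, 13, 14, 15; added edges (12,1,c); (12,9,c); (12,11,c); (13,4,c); (13,9,c); (13,10,c); (14,5,c); (14,10,c); (14,11,c); (15,9,c); (15,10,c); (15,11,c); result: nodes: 1:vx, 2:vx, 4:vx, 5:vx, 7:tri, 8:tri, 9:vx, 10:vx, 11:vx, 12:tri, 13:tri, 14:tri, 15:tri edges: (7,2,c); (7,4,c); (7,5,c); (8,1,c); (8,4,c); (8,5,c); (12,1,c); (12,9,c); (12,11,c); (13,4,c); (13,9,c); (13,10,c); (14,5,c); (14,10,c); (14,11,c); (15,9,c); (15,10,c); (15,11,c)
step 2: rule r1; match: 0->7, 1->2, 2->4, 3->5; deleted nodes 7; deleted edges (7,2,c); (7,4,c); (7,5,c); added nodes 16, 17, 18, 19, 20, 21, 22; added edges (19,2,c); (19,16,c); (19,18,c); (20,4,c); (20,16,c); (20,17,c); (21,5,c); (21,17,c); (21,18,c); (22,16,c); (22,17,c); (22,18,c); result: nodes: 1:vx, 2:vx, 4:vx, 5:vx, 8:tri, 9:vx, 10:vx, 11:vx, 12:tri, 13:tri, 14:tri, 15:tri, 16:vx, 17:vx, 18:vx, 19:tri, 20:tri, 21:tri, 22:tri edges: (8,1,c); (8,4,c); (8,5,c); (12,1,c); (12,9,c); (12,11,c); (13,4,c); (13,9,c); (13,10,c); (14,5,c); (14,10,c); (14,11,c); (15,9,c); (15,10,c); (15,11,c); (19,2,c); (19,16,c); (19,18,c); (20,4,c); (20,16,c); (20,17,c); (21,5,c); (21,17,c); (21,18,c); (22,16,c); (22,17,c); (22,18,c)
final:
nodes: 1:vx, 2:vx, 4:vx, 5:vx, 8:tri, 9:vx, 10:vx, 11:vx, 12:tri, 13:tri, 14:tri, 15:tri, 16:vx, 17:vx, 18:vx, 19:tri, 20:tri, 21:tri, 22:tri
edges: (8,1,c); (8,4,c); (8,5,c); (12,1,c); (12,9,c); (12,11,c); (13,4,c); (13,9,c); (13,10,c); (14,5,c); (14,10,c); (14,11,c); (15,9,c); (15,10,c); (15,11,c); (19,2,c); (19,16,c); (19,18,c); (20,4,c); (20,16,c); (20,17,c); (21,5,c); (21,17,c); (21,18,c); (22,16,c); (22,17,c); (22,18,c)


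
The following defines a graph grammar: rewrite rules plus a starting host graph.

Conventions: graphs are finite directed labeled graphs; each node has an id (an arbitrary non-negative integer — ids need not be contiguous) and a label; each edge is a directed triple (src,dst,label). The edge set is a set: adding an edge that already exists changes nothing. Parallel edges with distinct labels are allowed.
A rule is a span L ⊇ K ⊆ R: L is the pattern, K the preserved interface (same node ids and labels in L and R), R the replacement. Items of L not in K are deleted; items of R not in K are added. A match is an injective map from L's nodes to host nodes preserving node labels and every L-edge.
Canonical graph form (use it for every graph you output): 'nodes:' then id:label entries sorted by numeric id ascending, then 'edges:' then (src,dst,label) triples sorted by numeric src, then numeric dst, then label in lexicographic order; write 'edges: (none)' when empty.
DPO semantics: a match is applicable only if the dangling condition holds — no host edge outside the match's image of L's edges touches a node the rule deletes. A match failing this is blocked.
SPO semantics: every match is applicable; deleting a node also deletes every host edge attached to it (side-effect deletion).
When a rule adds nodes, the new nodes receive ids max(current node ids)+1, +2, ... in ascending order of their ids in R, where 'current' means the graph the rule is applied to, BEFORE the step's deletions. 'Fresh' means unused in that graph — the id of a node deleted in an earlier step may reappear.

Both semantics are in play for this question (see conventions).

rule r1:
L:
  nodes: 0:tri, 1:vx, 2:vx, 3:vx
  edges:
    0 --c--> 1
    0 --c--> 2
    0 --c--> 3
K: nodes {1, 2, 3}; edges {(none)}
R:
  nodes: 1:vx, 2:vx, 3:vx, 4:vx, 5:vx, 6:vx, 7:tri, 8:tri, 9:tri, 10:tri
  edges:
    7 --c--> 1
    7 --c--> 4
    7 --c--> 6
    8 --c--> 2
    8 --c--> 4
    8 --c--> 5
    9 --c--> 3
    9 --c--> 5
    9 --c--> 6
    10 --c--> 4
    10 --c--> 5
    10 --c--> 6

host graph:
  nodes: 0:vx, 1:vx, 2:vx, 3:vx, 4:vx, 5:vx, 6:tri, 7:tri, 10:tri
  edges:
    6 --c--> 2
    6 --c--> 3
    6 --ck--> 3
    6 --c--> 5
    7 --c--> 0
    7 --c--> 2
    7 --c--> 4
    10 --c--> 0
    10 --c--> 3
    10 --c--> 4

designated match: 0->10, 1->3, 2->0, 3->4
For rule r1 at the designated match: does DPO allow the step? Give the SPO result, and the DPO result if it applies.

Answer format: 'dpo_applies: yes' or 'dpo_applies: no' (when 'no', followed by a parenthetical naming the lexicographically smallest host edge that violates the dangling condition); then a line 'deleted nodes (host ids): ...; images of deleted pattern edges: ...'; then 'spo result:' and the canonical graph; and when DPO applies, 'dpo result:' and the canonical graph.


dpo_applies: yes
deleted nodes (host ids): 10; images of deleted pattern edges: (10,0,c); (10,3,c); (10,4,c)
spo result:
nodes: 0:vx, 1:vx, 2:vx, 3:vx, 4:vx, 5:vx, 6:tri, 7:tri, 11:vx, 12:vx, 13:vx, 14:tri, 15:tri, 16:tri, 17:tri
edges: (6,2,c); (6,3,c); (6,3,ck); (6,5,c); (7,0,c); (7,2,c); (7,4,c); (14,3,c); (14,11,c); (14,13,c); (15,0,c); (15,11,c); (15,12,c); (16,4,c); (16,12,c); (16,13,c); (17,11,c); (17,12,c); (17,13,c)
dpo result:
nodes: 0:vx, 1:vx, 2:vx, 3:vx, 4:vx, 5:vx, 6:tri, 7:tri, 11:vx, 12:vx, 13:vx, 14:tri, 15:tri, 16:tri, 17:tri
edges: (6,2,c); (6,3,c); (6,3,ck); (6,5,c); (7,0,c); (7,2,c); (7,4,c); (14,3,c); (14,11,c); (14,13,c); (15,0,c); (15,11,c); (15,12,c); (16,4,c); (16,12,c); (16,13,c); (17,11,c); (17,12,c); (17,13,c)


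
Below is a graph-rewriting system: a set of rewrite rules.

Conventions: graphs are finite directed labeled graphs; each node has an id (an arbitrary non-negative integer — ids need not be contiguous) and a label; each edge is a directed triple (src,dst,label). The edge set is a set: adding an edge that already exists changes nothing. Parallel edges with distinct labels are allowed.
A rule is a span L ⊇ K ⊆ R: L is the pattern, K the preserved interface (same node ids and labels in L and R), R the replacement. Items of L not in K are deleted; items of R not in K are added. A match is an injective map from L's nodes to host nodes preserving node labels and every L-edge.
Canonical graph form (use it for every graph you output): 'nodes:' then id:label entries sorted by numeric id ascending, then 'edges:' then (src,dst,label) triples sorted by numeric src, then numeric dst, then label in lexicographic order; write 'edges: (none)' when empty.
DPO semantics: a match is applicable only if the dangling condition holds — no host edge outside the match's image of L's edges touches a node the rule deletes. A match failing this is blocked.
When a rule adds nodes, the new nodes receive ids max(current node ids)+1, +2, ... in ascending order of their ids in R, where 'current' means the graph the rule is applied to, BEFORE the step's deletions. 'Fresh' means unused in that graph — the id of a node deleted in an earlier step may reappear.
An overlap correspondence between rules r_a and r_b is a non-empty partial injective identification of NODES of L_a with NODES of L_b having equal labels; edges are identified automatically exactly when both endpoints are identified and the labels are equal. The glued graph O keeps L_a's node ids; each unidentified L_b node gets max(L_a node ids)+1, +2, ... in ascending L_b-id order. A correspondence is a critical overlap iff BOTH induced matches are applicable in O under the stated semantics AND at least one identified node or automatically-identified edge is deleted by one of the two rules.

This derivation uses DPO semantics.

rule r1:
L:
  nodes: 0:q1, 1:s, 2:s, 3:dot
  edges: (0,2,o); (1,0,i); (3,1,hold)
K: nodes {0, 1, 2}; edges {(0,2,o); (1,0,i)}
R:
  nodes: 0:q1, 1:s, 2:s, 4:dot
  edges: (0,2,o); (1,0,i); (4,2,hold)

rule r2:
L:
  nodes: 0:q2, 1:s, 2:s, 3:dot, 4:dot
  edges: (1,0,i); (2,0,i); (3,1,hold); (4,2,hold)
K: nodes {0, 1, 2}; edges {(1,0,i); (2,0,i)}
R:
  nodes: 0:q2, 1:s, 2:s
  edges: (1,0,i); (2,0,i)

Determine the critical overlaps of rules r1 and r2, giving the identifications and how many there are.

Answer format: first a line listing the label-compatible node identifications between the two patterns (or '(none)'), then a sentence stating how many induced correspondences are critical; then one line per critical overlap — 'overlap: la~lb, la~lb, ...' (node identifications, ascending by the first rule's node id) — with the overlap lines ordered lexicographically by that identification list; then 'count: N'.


label-compatible node identifications between L(r1) and L(r2): 1~1, 1~2, 2~1, 2~2, 3~3, 3~4
4 of the induced correspondences are critical overlaps of r1 and r2.
overlap: 1~1, 2~2, 3~3
overlap: 1~1, 3~3
overlap: 1~2, 2~1, 3~4
overlap: 1~2, 3~4
count: 4
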